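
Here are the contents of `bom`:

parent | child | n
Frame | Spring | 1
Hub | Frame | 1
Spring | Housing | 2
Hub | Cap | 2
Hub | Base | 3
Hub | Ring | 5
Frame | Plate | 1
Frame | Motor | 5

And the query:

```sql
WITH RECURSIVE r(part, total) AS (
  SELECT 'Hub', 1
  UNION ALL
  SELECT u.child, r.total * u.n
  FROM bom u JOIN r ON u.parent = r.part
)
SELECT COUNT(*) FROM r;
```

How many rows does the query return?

Base: (Hub, total=1).
Iteration 1: components of {Hub} -> Base = 1*3 = 3, Cap = 1*2 = 2, Frame = 1*1 = 1, Ring = 1*5 = 5.
Iteration 2: components of {Base,Cap,Frame,Ring} -> Motor = 1*5 = 5, Plate = 1*1 = 1, Spring = 1*1 = 1.
Iteration 3: components of {Motor,Plate,Spring} -> Housing = 1*2 = 2.
Iteration 4: no further components; recursion stops.
Total rows emitted: 9.

9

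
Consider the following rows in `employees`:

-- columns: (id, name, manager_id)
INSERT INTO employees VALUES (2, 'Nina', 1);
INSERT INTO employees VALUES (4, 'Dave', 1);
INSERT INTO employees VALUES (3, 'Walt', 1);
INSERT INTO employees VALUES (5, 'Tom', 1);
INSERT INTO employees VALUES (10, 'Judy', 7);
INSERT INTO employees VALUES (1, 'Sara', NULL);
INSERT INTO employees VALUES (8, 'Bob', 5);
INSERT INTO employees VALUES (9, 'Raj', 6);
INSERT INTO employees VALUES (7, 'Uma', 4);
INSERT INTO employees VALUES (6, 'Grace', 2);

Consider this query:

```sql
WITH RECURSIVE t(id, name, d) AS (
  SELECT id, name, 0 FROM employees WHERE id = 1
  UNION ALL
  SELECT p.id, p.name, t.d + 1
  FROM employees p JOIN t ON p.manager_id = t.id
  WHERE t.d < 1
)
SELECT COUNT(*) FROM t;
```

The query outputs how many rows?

Base: id=1 (Sara) at d 0.
Iteration 1: rows with manager_id in {1} -> Nina (id 2, d 1), Walt (id 3, d 1), Dave (id 4, d 1), Tom (id 5, d 1).
Iteration 2: d < 1 fails for all current rows; recursion stops.
Total rows emitted: 5.

5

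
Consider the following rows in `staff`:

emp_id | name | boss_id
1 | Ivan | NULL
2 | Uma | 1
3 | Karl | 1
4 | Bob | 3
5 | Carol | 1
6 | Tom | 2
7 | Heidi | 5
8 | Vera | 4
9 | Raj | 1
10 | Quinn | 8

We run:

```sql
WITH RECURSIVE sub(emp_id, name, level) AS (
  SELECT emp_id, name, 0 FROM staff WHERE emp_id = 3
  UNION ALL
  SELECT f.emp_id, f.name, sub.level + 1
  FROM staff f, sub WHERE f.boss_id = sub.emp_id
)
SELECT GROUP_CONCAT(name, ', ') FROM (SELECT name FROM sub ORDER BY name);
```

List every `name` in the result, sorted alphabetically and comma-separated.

Bob, Karl, Quinn, Vera

Base: emp_id=3 (Karl) at level 0.
Iteration 1: rows with boss_id in {3} -> Bob (id 4, level 1).
Iteration 2: rows with boss_id in {4} -> Vera (id 8, level 2).
Iteration 3: rows with boss_id in {8} -> Quinn (id 10, level 3).
Iteration 4: no rows with boss_id in {10}; recursion stops.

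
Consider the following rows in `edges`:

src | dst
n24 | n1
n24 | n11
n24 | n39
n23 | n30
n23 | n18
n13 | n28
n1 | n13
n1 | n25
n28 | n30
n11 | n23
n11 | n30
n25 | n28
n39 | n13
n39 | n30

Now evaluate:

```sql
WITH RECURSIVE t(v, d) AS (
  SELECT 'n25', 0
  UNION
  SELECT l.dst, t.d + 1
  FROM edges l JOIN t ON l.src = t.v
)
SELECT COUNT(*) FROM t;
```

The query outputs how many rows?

Base: (n25, d=0).
Iteration 1: edges from {n25} -> (n28, d=1).
Iteration 2: edges from {n28} -> (n30, d=2).
Iteration 3: no outgoing edges from {n30}; recursion stops.
Total rows emitted: 3.

3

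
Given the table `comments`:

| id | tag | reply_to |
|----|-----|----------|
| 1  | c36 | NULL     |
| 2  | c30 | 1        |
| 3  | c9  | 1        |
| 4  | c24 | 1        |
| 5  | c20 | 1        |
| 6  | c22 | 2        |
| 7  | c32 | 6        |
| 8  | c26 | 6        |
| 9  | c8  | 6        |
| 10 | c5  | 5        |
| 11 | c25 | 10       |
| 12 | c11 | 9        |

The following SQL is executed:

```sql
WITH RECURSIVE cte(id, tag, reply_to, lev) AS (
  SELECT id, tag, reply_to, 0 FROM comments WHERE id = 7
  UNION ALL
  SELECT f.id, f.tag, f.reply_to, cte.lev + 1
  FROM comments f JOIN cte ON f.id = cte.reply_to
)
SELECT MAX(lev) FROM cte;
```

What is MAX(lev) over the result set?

3

Base: id=7 (c32), reply_to=6, lev 0.
Iteration 1: join on id=6 -> c22 (id 6, reply_to=2, lev 1).
Iteration 2: join on id=2 -> c30 (id 2, reply_to=1, lev 2).
Iteration 3: join on id=1 -> c36 (id 1, reply_to=NULL, lev 3).
Iteration 4: reply_to is NULL; no match; recursion stops.
lev values: 0, 1, 2, 3; the maximum is 3.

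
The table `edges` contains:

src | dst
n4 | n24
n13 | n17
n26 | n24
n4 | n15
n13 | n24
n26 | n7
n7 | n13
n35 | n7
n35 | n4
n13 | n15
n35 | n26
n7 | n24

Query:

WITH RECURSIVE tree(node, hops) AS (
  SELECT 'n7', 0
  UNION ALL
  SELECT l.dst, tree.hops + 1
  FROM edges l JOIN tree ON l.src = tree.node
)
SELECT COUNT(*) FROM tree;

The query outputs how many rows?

6

Base: (n7, hops=0).
Iteration 1: edges from {n7} -> (n13, hops=1), (n24, hops=1).
Iteration 2: edges from {n13,n24} -> (n15, hops=2), (n17, hops=2), (n24, hops=2).
Iteration 3: no outgoing edges from {n15,n17,n24}; recursion stops.
Total rows emitted: 6.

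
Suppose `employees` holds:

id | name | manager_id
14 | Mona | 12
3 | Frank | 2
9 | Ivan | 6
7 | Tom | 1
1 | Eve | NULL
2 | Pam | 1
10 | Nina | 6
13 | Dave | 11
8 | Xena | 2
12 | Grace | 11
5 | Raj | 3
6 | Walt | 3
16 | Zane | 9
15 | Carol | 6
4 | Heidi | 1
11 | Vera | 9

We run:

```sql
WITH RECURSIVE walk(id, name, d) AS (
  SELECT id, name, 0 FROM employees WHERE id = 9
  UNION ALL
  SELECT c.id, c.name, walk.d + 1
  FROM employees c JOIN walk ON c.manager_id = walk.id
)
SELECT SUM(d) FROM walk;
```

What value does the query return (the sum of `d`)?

9

Base: id=9 (Ivan) at d 0.
Iteration 1: rows with manager_id in {9} -> Vera (id 11, d 1), Zane (id 16, d 1).
Iteration 2: rows with manager_id in {11,16} -> Grace (id 12, d 2), Dave (id 13, d 2).
Iteration 3: rows with manager_id in {12,13} -> Mona (id 14, d 3).
Iteration 4: no rows with manager_id in {14}; recursion stops.
SUM(d) = 0 + 1 + 1 + 2 + 2 + 3 = 9.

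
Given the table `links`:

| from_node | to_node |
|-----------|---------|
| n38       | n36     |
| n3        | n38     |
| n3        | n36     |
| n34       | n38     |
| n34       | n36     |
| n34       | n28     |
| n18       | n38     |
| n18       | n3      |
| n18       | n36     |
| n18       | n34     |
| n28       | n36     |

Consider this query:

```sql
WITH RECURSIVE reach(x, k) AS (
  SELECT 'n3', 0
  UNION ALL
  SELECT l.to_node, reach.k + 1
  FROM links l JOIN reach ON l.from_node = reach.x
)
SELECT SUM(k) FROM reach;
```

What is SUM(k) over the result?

Base: (n3, k=0).
Iteration 1: edges from {n3} -> (n36, k=1), (n38, k=1).
Iteration 2: edges from {n36,n38} -> (n36, k=2).
Iteration 3: no outgoing edges from {n36}; recursion stops.
SUM(k) = 0 + 1 + 1 + 2 = 4.

4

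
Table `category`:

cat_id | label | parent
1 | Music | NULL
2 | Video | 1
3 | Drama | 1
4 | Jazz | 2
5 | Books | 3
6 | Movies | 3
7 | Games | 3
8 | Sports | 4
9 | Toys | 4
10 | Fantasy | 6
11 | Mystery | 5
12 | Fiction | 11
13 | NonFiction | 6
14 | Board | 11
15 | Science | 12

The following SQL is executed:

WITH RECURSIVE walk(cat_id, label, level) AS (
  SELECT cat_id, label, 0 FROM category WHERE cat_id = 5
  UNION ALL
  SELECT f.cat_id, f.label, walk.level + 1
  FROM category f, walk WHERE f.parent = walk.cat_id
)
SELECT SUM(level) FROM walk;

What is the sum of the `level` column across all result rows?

8

Base: cat_id=5 (Books) at level 0.
Iteration 1: rows with parent in {5} -> Mystery (id 11, level 1).
Iteration 2: rows with parent in {11} -> Fiction (id 12, level 2), Board (id 14, level 2).
Iteration 3: rows with parent in {12,14} -> Science (id 15, level 3).
Iteration 4: no rows with parent in {15}; recursion stops.
SUM(level) = 0 + 1 + 2 + 2 + 3 = 8.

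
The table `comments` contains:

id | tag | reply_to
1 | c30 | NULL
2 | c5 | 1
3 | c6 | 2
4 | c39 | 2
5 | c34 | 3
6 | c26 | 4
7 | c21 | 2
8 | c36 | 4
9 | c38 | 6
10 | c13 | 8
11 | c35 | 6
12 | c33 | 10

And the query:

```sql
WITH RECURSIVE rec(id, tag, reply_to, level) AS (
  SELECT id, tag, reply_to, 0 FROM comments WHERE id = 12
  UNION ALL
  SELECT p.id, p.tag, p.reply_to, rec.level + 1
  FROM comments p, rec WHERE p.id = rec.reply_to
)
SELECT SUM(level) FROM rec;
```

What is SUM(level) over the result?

15

Base: id=12 (c33), reply_to=10, level 0.
Iteration 1: join on id=10 -> c13 (id 10, reply_to=8, level 1).
Iteration 2: join on id=8 -> c36 (id 8, reply_to=4, level 2).
Iteration 3: join on id=4 -> c39 (id 4, reply_to=2, level 3).
Iteration 4: join on id=2 -> c5 (id 2, reply_to=1, level 4).
Iteration 5: join on id=1 -> c30 (id 1, reply_to=NULL, level 5).
Iteration 6: reply_to is NULL; no match; recursion stops.
SUM(level) = 0 + 1 + 2 + 3 + 4 + 5 = 15.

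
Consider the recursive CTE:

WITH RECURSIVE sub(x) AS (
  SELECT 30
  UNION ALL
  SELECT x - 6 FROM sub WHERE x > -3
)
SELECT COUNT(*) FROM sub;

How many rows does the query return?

7

Base: x=30.
Iteration 1: 30 > -3 holds -> x = 30 - 6 = 24.
Iteration 2: 24 > -3 holds -> x = 24 - 6 = 18.
Iteration 3: 18 > -3 holds -> x = 18 - 6 = 12.
Iteration 4: 12 > -3 holds -> x = 12 - 6 = 6.
Iteration 5: 6 > -3 holds -> x = 6 - 6 = 0.
Iteration 6: 0 > -3 holds -> x = 0 - 6 = -6.
Iteration 7: -6 > -3 fails; recursion stops.
Total rows emitted: 7.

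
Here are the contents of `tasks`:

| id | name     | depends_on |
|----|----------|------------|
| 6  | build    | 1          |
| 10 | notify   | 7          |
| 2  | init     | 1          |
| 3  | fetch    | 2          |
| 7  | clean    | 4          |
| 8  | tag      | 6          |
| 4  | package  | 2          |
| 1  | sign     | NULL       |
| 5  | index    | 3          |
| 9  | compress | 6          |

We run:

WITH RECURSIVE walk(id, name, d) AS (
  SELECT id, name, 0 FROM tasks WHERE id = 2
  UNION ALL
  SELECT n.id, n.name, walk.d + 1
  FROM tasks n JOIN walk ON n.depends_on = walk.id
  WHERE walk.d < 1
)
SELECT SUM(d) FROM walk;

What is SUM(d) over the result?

Base: id=2 (init) at d 0.
Iteration 1: rows with depends_on in {2} -> fetch (id 3, d 1), package (id 4, d 1).
Iteration 2: d < 1 fails for all current rows; recursion stops.
SUM(d) = 0 + 1 + 1 = 2.

2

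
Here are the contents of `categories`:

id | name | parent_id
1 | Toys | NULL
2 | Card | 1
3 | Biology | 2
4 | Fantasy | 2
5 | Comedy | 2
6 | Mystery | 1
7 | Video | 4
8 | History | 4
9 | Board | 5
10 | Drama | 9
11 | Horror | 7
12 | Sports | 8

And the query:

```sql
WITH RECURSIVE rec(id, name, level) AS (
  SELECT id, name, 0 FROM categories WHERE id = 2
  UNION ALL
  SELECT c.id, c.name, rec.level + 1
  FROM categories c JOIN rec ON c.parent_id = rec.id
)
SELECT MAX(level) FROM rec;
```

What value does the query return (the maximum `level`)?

Base: id=2 (Card) at level 0.
Iteration 1: rows with parent_id in {2} -> Biology (id 3, level 1), Fantasy (id 4, level 1), Comedy (id 5, level 1).
Iteration 2: rows with parent_id in {3,4,5} -> Video (id 7, level 2), History (id 8, level 2), Board (id 9, level 2).
Iteration 3: rows with parent_id in {7,8,9} -> Drama (id 10, level 3), Horror (id 11, level 3), Sports (id 12, level 3).
Iteration 4: no rows with parent_id in {10,11,12}; recursion stops.
level values: 0, 1, 1, 1, 2, 2, 2, 3, 3, 3; the maximum is 3.

3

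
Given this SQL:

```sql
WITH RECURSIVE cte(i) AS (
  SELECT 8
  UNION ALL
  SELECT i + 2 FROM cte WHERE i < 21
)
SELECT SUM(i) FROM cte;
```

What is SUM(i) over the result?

Base: i=8.
Iteration 1: 8 < 21 holds -> i = 8 + 2 = 10.
Iteration 2: 10 < 21 holds -> i = 10 + 2 = 12.
Iteration 3: 12 < 21 holds -> i = 12 + 2 = 14.
Iteration 4: 14 < 21 holds -> i = 14 + 2 = 16.
Iteration 5: 16 < 21 holds -> i = 16 + 2 = 18.
Iteration 6: 18 < 21 holds -> i = 18 + 2 = 20.
Iteration 7: 20 < 21 holds -> i = 20 + 2 = 22.
Iteration 8: 22 < 21 fails; recursion stops.
SUM(i) = 8 + 10 + 12 + 14 + 16 + 18 + 20 + 22 = 120.

120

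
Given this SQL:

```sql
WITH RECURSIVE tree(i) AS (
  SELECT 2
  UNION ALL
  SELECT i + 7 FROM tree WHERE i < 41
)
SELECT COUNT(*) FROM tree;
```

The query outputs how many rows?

Base: i=2.
Iteration 1: 2 < 41 holds -> i = 2 + 7 = 9.
Iteration 2: 9 < 41 holds -> i = 9 + 7 = 16.
Iteration 3: 16 < 41 holds -> i = 16 + 7 = 23.
Iteration 4: 23 < 41 holds -> i = 23 + 7 = 30.
Iteration 5: 30 < 41 holds -> i = 30 + 7 = 37.
Iteration 6: 37 < 41 holds -> i = 37 + 7 = 44.
Iteration 7: 44 < 41 fails; recursion stops.
Total rows emitted: 7.

7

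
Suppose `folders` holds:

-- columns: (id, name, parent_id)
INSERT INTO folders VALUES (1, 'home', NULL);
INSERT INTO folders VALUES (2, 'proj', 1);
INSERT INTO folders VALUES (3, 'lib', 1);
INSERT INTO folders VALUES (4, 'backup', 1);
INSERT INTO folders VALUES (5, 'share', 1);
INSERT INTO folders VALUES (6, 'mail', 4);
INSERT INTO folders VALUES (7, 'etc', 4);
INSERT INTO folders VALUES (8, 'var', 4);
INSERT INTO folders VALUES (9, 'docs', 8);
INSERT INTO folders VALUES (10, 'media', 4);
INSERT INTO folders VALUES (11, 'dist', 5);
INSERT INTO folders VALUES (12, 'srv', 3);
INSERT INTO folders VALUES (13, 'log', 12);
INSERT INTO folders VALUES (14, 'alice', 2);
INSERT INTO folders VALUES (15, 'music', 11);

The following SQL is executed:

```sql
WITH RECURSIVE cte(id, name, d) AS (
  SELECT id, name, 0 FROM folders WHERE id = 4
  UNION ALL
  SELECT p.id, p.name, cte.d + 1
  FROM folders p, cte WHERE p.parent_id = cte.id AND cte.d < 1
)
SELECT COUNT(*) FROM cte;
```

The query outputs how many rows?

5

Base: id=4 (backup) at d 0.
Iteration 1: rows with parent_id in {4} -> mail (id 6, d 1), etc (id 7, d 1), var (id 8, d 1), media (id 10, d 1).
Iteration 2: d < 1 fails for all current rows; recursion stops.
Total rows emitted: 5.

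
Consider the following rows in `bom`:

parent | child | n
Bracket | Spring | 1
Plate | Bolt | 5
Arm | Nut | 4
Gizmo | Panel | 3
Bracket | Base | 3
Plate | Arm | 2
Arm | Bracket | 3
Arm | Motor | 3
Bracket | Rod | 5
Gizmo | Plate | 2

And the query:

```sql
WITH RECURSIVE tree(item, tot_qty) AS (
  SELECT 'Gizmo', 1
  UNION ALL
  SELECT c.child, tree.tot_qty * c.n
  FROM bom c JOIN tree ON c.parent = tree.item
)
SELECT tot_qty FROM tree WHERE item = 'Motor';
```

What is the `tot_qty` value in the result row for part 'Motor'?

Base: (Gizmo, tot_qty=1).
Iteration 1: components of {Gizmo} -> Panel = 1*3 = 3, Plate = 1*2 = 2.
Iteration 2: components of {Panel,Plate} -> Arm = 2*2 = 4, Bolt = 2*5 = 10.
Iteration 3: components of {Arm,Bolt} -> Bracket = 4*3 = 12, Motor = 4*3 = 12, Nut = 4*4 = 16.
Iteration 4: components of {Bracket,Motor,Nut} -> Base = 12*3 = 36, Rod = 12*5 = 60, Spring = 12*1 = 12.
Iteration 5: no further components; recursion stops.

12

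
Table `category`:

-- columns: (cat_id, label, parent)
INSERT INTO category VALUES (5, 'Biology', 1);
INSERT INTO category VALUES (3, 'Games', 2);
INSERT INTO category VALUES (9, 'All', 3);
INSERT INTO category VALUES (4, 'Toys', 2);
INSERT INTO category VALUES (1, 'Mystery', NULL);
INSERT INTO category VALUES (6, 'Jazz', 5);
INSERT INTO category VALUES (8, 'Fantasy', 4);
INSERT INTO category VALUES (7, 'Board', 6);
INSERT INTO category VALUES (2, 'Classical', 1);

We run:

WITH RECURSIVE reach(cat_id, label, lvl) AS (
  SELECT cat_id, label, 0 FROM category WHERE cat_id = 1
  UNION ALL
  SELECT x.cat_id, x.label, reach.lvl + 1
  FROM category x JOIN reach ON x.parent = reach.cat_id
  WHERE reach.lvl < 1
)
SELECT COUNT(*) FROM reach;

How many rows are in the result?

Base: cat_id=1 (Mystery) at lvl 0.
Iteration 1: rows with parent in {1} -> Classical (id 2, lvl 1), Biology (id 5, lvl 1).
Iteration 2: lvl < 1 fails for all current rows; recursion stops.
Total rows emitted: 3.

3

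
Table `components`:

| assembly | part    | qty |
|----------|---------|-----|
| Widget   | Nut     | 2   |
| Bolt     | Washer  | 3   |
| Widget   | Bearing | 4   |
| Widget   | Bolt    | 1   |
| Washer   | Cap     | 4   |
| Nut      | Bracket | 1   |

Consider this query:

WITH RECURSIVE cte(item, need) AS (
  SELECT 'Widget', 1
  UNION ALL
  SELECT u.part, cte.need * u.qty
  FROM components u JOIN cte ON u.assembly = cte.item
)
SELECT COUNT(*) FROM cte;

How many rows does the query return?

7

Base: (Widget, need=1).
Iteration 1: components of {Widget} -> Bearing = 1*4 = 4, Bolt = 1*1 = 1, Nut = 1*2 = 2.
Iteration 2: components of {Bearing,Bolt,Nut} -> Bracket = 2*1 = 2, Washer = 1*3 = 3.
Iteration 3: components of {Bracket,Washer} -> Cap = 3*4 = 12.
Iteration 4: no further components; recursion stops.
Total rows emitted: 7.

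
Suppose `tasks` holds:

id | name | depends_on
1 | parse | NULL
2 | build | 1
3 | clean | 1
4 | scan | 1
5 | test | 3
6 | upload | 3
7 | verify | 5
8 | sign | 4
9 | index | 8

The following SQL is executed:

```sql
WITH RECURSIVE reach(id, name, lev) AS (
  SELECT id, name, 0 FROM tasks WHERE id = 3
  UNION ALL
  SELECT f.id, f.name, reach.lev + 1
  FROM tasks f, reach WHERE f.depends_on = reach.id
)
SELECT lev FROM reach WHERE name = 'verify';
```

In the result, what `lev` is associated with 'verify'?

2

Base: id=3 (clean) at lev 0.
Iteration 1: rows with depends_on in {3} -> test (id 5, lev 1), upload (id 6, lev 1).
Iteration 2: rows with depends_on in {5,6} -> verify (id 7, lev 2).
Iteration 3: no rows with depends_on in {7}; recursion stops.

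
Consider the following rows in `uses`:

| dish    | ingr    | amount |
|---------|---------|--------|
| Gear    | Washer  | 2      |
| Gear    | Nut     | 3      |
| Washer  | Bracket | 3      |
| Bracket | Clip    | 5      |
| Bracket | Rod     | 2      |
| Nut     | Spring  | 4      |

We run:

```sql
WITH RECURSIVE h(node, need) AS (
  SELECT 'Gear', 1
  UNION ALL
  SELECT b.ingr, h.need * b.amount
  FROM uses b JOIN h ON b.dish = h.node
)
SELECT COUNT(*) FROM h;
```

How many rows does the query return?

Base: (Gear, need=1).
Iteration 1: components of {Gear} -> Nut = 1*3 = 3, Washer = 1*2 = 2.
Iteration 2: components of {Nut,Washer} -> Bracket = 2*3 = 6, Spring = 3*4 = 12.
Iteration 3: components of {Bracket,Spring} -> Clip = 6*5 = 30, Rod = 6*2 = 12.
Iteration 4: no further components; recursion stops.
Total rows emitted: 7.

7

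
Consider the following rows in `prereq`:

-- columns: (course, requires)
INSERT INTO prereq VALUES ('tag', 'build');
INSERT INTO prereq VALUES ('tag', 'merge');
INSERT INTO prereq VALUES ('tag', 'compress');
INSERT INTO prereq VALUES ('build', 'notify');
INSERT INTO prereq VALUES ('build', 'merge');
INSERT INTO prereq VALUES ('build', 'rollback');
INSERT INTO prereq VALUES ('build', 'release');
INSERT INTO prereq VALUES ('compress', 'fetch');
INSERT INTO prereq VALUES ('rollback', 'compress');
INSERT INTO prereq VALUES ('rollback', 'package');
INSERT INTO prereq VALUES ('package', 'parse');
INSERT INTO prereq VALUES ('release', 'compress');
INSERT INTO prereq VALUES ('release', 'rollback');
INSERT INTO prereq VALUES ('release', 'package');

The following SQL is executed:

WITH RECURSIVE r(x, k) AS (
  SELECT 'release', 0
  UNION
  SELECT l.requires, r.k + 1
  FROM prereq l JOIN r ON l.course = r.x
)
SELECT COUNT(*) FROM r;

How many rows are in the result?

Base: (release, k=0).
Iteration 1: edges from {release} -> (compress, k=1), (package, k=1), (rollback, k=1).
Iteration 2: edges from {compress,package,rollback} -> (compress, k=2), (fetch, k=2), (package, k=2), (parse, k=2).
Iteration 3: edges from {compress,fetch,package,parse} -> (fetch, k=3), (parse, k=3).
Iteration 4: no outgoing edges from {fetch,parse}; recursion stops.
Total rows emitted: 10.

10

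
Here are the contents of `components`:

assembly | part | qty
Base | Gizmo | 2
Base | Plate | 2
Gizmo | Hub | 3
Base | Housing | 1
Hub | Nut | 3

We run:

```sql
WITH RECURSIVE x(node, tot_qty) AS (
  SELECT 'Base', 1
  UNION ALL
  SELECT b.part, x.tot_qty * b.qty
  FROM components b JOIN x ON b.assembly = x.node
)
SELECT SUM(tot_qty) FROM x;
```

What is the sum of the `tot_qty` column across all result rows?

30

Base: (Base, tot_qty=1).
Iteration 1: components of {Base} -> Gizmo = 1*2 = 2, Housing = 1*1 = 1, Plate = 1*2 = 2.
Iteration 2: components of {Gizmo,Housing,Plate} -> Hub = 2*3 = 6.
Iteration 3: components of {Hub} -> Nut = 6*3 = 18.
Iteration 4: no further components; recursion stops.
SUM(tot_qty) = 1 + 2 + 2 + 1 + 6 + 18 = 30.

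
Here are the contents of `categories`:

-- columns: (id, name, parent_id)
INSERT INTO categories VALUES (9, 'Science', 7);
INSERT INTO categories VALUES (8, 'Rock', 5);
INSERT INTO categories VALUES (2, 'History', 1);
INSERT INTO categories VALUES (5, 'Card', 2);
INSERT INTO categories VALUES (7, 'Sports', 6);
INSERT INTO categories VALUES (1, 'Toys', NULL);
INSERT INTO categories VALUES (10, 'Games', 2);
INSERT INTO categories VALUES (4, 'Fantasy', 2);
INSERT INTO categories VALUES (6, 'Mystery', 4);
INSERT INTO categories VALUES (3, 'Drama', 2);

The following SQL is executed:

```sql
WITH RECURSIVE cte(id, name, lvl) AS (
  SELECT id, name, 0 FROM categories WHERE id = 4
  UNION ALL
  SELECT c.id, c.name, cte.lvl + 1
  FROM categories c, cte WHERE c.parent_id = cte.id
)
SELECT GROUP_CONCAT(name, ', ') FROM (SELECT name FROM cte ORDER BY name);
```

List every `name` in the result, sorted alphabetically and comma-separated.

Base: id=4 (Fantasy) at lvl 0.
Iteration 1: rows with parent_id in {4} -> Mystery (id 6, lvl 1).
Iteration 2: rows with parent_id in {6} -> Sports (id 7, lvl 2).
Iteration 3: rows with parent_id in {7} -> Science (id 9, lvl 3).
Iteration 4: no rows with parent_id in {9}; recursion stops.

Fantasy, Mystery, Science, Sports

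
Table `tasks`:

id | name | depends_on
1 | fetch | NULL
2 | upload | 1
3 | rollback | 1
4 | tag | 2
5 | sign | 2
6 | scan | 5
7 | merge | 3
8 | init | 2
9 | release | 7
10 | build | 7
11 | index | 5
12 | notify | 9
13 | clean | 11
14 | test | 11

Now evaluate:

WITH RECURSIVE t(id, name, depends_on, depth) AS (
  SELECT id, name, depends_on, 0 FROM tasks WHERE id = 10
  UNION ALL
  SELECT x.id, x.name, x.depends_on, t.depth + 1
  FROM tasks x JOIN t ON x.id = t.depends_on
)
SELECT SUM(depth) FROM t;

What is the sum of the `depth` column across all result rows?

Base: id=10 (build), depends_on=7, depth 0.
Iteration 1: join on id=7 -> merge (id 7, depends_on=3, depth 1).
Iteration 2: join on id=3 -> rollback (id 3, depends_on=1, depth 2).
Iteration 3: join on id=1 -> fetch (id 1, depends_on=NULL, depth 3).
Iteration 4: depends_on is NULL; no match; recursion stops.
SUM(depth) = 0 + 1 + 2 + 3 = 6.

6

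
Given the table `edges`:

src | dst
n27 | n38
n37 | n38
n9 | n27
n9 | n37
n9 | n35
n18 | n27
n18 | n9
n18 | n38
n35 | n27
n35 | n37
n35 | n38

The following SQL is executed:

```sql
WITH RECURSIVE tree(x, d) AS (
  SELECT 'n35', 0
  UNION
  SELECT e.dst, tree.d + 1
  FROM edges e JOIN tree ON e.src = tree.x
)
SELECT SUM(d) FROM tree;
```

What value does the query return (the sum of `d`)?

5

Base: (n35, d=0).
Iteration 1: edges from {n35} -> (n27, d=1), (n37, d=1), (n38, d=1).
Iteration 2: edges from {n27,n37,n38} -> (n38, d=2). [UNION drops 1 duplicate row(s)]
Iteration 3: no outgoing edges from {n38}; recursion stops.
SUM(d) = 0 + 1 + 1 + 1 + 2 = 5.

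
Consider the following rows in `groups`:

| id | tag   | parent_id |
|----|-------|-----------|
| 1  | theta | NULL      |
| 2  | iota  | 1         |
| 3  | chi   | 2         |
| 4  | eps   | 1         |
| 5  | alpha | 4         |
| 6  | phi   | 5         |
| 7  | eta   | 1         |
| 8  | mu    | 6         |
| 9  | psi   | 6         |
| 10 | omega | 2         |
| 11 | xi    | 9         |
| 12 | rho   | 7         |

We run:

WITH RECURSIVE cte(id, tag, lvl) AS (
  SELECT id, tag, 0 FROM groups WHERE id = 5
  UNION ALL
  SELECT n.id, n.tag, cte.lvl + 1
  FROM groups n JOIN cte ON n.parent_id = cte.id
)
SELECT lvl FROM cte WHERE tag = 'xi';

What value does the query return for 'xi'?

Base: id=5 (alpha) at lvl 0.
Iteration 1: rows with parent_id in {5} -> phi (id 6, lvl 1).
Iteration 2: rows with parent_id in {6} -> mu (id 8, lvl 2), psi (id 9, lvl 2).
Iteration 3: rows with parent_id in {8,9} -> xi (id 11, lvl 3).
Iteration 4: no rows with parent_id in {11}; recursion stops.

3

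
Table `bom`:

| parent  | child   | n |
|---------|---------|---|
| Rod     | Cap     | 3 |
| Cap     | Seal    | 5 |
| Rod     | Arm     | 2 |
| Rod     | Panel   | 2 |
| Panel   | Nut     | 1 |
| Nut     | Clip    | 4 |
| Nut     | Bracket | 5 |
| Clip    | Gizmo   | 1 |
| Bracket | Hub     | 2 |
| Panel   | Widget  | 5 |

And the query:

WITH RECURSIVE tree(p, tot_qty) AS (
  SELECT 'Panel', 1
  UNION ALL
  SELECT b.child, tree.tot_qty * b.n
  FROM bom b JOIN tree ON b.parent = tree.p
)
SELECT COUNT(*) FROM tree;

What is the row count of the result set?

Base: (Panel, tot_qty=1).
Iteration 1: components of {Panel} -> Nut = 1*1 = 1, Widget = 1*5 = 5.
Iteration 2: components of {Nut,Widget} -> Bracket = 1*5 = 5, Clip = 1*4 = 4.
Iteration 3: components of {Bracket,Clip} -> Gizmo = 4*1 = 4, Hub = 5*2 = 10.
Iteration 4: no further components; recursion stops.
Total rows emitted: 7.

7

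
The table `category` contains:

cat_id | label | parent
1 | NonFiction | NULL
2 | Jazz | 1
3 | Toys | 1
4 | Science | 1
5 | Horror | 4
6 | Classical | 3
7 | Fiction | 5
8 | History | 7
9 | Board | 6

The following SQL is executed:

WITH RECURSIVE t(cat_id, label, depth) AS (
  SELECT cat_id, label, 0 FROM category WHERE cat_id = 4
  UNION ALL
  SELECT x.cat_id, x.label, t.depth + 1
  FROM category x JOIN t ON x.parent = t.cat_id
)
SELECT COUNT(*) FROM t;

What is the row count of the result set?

4

Base: cat_id=4 (Science) at depth 0.
Iteration 1: rows with parent in {4} -> Horror (id 5, depth 1).
Iteration 2: rows with parent in {5} -> Fiction (id 7, depth 2).
Iteration 3: rows with parent in {7} -> History (id 8, depth 3).
Iteration 4: no rows with parent in {8}; recursion stops.
Total rows emitted: 4.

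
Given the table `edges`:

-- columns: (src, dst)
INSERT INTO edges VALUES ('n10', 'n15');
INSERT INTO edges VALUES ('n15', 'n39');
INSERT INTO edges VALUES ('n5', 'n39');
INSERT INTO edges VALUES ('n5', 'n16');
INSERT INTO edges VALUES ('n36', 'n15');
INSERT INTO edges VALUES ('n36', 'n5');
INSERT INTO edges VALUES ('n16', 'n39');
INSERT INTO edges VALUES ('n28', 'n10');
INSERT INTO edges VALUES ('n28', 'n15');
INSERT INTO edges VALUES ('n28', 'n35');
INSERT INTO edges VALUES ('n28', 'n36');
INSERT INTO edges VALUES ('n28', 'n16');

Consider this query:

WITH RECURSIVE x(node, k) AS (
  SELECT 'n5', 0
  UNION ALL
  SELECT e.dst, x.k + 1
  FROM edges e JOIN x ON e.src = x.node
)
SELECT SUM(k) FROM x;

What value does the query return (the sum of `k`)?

Base: (n5, k=0).
Iteration 1: edges from {n5} -> (n16, k=1), (n39, k=1).
Iteration 2: edges from {n16,n39} -> (n39, k=2).
Iteration 3: no outgoing edges from {n39}; recursion stops.
SUM(k) = 0 + 1 + 1 + 2 = 4.

4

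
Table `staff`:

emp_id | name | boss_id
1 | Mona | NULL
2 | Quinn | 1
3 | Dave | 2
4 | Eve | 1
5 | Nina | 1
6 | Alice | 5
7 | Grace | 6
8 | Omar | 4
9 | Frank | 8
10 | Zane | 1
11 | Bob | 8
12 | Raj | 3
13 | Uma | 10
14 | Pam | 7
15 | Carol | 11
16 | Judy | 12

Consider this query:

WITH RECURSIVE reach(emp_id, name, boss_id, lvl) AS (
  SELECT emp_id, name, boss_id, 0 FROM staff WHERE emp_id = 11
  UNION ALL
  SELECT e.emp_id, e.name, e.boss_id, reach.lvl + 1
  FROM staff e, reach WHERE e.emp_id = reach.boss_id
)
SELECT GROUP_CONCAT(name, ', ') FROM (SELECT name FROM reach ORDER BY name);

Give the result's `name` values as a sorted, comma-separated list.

Base: emp_id=11 (Bob), boss_id=8, lvl 0.
Iteration 1: join on emp_id=8 -> Omar (id 8, boss_id=4, lvl 1).
Iteration 2: join on emp_id=4 -> Eve (id 4, boss_id=1, lvl 2).
Iteration 3: join on emp_id=1 -> Mona (id 1, boss_id=NULL, lvl 3).
Iteration 4: boss_id is NULL; no match; recursion stops.

Bob, Eve, Mona, Omar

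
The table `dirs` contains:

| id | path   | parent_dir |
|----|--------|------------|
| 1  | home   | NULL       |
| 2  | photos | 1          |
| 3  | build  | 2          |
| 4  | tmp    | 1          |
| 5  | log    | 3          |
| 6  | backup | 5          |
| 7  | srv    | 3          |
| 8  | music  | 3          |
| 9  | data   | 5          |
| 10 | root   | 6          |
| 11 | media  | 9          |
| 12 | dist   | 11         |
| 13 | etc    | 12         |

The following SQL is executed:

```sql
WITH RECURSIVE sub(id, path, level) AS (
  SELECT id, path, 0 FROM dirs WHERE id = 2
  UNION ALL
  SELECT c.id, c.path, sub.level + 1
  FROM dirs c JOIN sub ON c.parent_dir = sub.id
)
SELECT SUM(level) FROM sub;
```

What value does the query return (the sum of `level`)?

32

Base: id=2 (photos) at level 0.
Iteration 1: rows with parent_dir in {2} -> build (id 3, level 1).
Iteration 2: rows with parent_dir in {3} -> log (id 5, level 2), srv (id 7, level 2), music (id 8, level 2).
Iteration 3: rows with parent_dir in {5,7,8} -> backup (id 6, level 3), data (id 9, level 3).
Iteration 4: rows with parent_dir in {6,9} -> root (id 10, level 4), media (id 11, level 4).
Iteration 5: rows with parent_dir in {10,11} -> dist (id 12, level 5).
Iteration 6: rows with parent_dir in {12} -> etc (id 13, level 6).
Iteration 7: no rows with parent_dir in {13}; recursion stops.
SUM(level) = 0 + 1 + 2 + 2 + 2 + 3 + 3 + 4 + 4 + 5 + 6 = 32.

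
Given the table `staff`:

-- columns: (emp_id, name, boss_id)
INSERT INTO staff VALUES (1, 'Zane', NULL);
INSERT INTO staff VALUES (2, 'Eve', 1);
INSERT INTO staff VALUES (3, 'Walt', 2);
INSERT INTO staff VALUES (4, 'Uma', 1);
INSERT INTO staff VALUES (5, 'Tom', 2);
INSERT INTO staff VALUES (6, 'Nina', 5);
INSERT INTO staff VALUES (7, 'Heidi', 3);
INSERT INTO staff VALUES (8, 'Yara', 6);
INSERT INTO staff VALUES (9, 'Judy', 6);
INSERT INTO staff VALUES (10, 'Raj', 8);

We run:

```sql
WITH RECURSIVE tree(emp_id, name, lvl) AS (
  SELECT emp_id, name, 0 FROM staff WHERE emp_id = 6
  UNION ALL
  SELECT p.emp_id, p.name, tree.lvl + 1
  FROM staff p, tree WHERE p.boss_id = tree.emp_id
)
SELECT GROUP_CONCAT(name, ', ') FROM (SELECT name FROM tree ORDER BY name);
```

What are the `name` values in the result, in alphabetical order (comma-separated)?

Base: emp_id=6 (Nina) at lvl 0.
Iteration 1: rows with boss_id in {6} -> Yara (id 8, lvl 1), Judy (id 9, lvl 1).
Iteration 2: rows with boss_id in {8,9} -> Raj (id 10, lvl 2).
Iteration 3: no rows with boss_id in {10}; recursion stops.

Judy, Nina, Raj, Yara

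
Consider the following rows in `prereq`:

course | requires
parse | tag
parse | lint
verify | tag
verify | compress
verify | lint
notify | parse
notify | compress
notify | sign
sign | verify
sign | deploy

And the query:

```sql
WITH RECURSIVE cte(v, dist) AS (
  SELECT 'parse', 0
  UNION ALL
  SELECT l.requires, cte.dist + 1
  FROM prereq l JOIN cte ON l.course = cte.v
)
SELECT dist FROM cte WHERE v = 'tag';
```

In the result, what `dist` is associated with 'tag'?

1

Base: (parse, dist=0).
Iteration 1: edges from {parse} -> (lint, dist=1), (tag, dist=1).
Iteration 2: no outgoing edges from {lint,tag}; recursion stops.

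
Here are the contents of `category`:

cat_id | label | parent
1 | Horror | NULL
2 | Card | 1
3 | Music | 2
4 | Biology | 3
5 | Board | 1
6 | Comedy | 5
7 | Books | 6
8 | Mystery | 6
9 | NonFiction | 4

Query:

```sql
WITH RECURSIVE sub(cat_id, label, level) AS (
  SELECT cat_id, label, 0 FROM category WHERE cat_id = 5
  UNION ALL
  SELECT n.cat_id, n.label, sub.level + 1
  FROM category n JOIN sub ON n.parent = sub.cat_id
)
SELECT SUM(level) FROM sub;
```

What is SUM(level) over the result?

Base: cat_id=5 (Board) at level 0.
Iteration 1: rows with parent in {5} -> Comedy (id 6, level 1).
Iteration 2: rows with parent in {6} -> Books (id 7, level 2), Mystery (id 8, level 2).
Iteration 3: no rows with parent in {7,8}; recursion stops.
SUM(level) = 0 + 1 + 2 + 2 = 5.

5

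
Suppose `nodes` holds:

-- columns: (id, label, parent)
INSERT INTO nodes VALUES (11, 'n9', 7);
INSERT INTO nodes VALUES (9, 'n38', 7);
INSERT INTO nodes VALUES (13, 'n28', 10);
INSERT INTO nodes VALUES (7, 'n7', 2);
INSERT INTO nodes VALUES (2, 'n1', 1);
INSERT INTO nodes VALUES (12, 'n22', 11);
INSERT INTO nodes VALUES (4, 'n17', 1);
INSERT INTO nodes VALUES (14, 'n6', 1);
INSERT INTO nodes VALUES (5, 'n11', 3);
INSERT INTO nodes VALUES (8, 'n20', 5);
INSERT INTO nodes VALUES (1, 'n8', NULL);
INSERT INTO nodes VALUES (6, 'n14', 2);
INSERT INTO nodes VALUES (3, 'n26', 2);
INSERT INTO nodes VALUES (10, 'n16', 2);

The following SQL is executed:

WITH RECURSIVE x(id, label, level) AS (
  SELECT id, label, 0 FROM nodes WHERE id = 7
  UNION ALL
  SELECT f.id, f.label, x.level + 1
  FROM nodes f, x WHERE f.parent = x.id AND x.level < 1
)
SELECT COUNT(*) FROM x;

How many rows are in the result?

Base: id=7 (n7) at level 0.
Iteration 1: rows with parent in {7} -> n38 (id 9, level 1), n9 (id 11, level 1).
Iteration 2: level < 1 fails for all current rows; recursion stops.
Total rows emitted: 3.

3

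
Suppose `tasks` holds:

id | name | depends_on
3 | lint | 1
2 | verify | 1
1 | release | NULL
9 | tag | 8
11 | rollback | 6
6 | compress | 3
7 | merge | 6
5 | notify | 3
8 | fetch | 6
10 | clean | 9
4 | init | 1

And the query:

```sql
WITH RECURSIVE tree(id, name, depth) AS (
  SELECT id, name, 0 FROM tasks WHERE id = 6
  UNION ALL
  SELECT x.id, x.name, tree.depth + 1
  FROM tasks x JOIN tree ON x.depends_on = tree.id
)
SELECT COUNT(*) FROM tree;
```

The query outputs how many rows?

6

Base: id=6 (compress) at depth 0.
Iteration 1: rows with depends_on in {6} -> merge (id 7, depth 1), fetch (id 8, depth 1), rollback (id 11, depth 1).
Iteration 2: rows with depends_on in {7,8,11} -> tag (id 9, depth 2).
Iteration 3: rows with depends_on in {9} -> clean (id 10, depth 3).
Iteration 4: no rows with depends_on in {10}; recursion stops.
Total rows emitted: 6.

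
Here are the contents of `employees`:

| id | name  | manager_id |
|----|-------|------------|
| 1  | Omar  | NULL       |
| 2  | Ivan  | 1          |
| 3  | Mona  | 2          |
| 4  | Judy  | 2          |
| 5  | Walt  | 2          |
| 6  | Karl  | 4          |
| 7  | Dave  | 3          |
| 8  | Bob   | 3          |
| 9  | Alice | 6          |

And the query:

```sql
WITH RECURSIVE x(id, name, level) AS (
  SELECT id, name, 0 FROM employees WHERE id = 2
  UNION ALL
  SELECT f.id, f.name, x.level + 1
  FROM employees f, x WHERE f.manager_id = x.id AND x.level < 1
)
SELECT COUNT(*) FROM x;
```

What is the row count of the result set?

Base: id=2 (Ivan) at level 0.
Iteration 1: rows with manager_id in {2} -> Mona (id 3, level 1), Judy (id 4, level 1), Walt (id 5, level 1).
Iteration 2: level < 1 fails for all current rows; recursion stops.
Total rows emitted: 4.

4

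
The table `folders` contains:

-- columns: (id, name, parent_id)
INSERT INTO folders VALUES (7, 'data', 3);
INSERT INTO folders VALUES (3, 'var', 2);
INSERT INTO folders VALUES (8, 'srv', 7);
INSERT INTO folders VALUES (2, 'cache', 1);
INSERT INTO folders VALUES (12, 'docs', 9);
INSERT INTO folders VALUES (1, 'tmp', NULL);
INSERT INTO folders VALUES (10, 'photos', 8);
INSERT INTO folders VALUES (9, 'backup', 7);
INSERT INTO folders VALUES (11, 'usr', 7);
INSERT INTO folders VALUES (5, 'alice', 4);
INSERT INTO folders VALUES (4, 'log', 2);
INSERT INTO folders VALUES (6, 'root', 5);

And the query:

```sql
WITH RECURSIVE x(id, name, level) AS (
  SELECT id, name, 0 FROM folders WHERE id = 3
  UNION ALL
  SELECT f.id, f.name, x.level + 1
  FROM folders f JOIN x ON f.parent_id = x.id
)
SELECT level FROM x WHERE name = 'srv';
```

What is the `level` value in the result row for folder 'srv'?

2

Base: id=3 (var) at level 0.
Iteration 1: rows with parent_id in {3} -> data (id 7, level 1).
Iteration 2: rows with parent_id in {7} -> srv (id 8, level 2), backup (id 9, level 2), usr (id 11, level 2).
Iteration 3: rows with parent_id in {8,9,11} -> photos (id 10, level 3), docs (id 12, level 3).
Iteration 4: no rows with parent_id in {10,12}; recursion stops.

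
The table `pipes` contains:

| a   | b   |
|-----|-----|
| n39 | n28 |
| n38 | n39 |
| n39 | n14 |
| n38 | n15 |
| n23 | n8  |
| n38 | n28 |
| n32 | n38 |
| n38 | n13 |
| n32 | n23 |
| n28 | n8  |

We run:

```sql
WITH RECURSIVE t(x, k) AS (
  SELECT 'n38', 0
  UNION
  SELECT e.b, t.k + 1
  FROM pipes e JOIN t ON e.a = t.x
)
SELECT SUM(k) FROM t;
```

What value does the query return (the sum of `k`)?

13

Base: (n38, k=0).
Iteration 1: edges from {n38} -> (n13, k=1), (n15, k=1), (n28, k=1), (n39, k=1).
Iteration 2: edges from {n13,n15,n28,n39} -> (n14, k=2), (n28, k=2), (n8, k=2).
Iteration 3: edges from {n14,n28,n8} -> (n8, k=3).
Iteration 4: no outgoing edges from {n8}; recursion stops.
SUM(k) = 0 + 1 + 1 + 1 + 1 + 2 + 2 + 2 + 3 = 13.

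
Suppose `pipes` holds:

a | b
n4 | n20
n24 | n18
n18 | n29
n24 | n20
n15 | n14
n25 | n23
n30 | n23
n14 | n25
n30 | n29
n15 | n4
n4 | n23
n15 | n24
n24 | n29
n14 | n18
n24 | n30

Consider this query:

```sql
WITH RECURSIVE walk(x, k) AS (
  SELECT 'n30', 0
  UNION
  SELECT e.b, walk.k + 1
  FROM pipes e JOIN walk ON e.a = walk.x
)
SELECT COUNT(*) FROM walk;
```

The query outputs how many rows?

Base: (n30, k=0).
Iteration 1: edges from {n30} -> (n23, k=1), (n29, k=1).
Iteration 2: no outgoing edges from {n23,n29}; recursion stops.
Total rows emitted: 3.

3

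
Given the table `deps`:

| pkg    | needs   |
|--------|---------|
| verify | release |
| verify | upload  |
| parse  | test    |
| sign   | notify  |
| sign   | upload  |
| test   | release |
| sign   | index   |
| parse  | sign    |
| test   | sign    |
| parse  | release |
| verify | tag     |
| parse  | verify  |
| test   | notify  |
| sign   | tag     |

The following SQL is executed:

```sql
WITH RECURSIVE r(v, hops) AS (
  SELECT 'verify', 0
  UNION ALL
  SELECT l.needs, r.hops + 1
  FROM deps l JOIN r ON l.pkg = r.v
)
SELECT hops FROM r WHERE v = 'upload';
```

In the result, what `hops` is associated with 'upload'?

1

Base: (verify, hops=0).
Iteration 1: edges from {verify} -> (release, hops=1), (tag, hops=1), (upload, hops=1).
Iteration 2: no outgoing edges from {release,tag,upload}; recursion stops.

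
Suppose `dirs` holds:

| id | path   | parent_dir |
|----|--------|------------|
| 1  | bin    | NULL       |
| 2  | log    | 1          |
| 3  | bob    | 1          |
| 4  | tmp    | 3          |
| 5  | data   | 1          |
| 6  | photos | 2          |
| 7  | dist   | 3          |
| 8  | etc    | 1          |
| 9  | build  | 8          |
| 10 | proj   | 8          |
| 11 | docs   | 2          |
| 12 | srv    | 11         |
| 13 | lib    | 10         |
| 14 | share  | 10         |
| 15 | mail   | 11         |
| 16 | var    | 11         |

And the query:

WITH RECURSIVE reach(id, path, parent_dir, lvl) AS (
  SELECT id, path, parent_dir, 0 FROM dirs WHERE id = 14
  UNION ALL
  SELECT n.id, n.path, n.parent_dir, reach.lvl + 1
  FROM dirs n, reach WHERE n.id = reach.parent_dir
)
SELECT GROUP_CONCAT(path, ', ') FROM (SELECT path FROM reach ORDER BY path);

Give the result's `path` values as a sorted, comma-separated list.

bin, etc, proj, share

Base: id=14 (share), parent_dir=10, lvl 0.
Iteration 1: join on id=10 -> proj (id 10, parent_dir=8, lvl 1).
Iteration 2: join on id=8 -> etc (id 8, parent_dir=1, lvl 2).
Iteration 3: join on id=1 -> bin (id 1, parent_dir=NULL, lvl 3).
Iteration 4: parent_dir is NULL; no match; recursion stops.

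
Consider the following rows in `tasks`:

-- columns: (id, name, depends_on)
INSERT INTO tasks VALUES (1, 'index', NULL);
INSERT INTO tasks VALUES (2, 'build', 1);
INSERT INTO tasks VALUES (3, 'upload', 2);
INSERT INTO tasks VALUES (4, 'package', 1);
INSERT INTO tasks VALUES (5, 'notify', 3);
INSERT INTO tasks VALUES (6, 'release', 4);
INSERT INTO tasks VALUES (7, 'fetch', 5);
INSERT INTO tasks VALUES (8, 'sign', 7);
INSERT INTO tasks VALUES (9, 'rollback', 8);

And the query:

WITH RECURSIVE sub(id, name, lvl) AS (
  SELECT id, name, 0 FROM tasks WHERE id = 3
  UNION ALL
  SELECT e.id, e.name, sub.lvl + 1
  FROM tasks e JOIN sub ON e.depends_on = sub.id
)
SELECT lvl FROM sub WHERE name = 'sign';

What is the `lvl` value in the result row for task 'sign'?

3

Base: id=3 (upload) at lvl 0.
Iteration 1: rows with depends_on in {3} -> notify (id 5, lvl 1).
Iteration 2: rows with depends_on in {5} -> fetch (id 7, lvl 2).
Iteration 3: rows with depends_on in {7} -> sign (id 8, lvl 3).
Iteration 4: rows with depends_on in {8} -> rollback (id 9, lvl 4).
Iteration 5: no rows with depends_on in {9}; recursion stops.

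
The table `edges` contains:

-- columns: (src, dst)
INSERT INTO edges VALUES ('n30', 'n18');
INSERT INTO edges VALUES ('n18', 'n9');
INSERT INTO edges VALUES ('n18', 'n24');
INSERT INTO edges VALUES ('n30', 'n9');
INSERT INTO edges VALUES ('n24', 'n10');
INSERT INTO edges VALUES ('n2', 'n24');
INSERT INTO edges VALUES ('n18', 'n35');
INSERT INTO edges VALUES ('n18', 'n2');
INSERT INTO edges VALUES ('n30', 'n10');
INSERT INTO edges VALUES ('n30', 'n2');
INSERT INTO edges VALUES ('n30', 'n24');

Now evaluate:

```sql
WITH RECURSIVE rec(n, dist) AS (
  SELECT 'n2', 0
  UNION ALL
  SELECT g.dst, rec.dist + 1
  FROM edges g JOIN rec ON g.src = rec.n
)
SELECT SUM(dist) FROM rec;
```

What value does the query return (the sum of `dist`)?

Base: (n2, dist=0).
Iteration 1: edges from {n2} -> (n24, dist=1).
Iteration 2: edges from {n24} -> (n10, dist=2).
Iteration 3: no outgoing edges from {n10}; recursion stops.
SUM(dist) = 0 + 1 + 2 = 3.

3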